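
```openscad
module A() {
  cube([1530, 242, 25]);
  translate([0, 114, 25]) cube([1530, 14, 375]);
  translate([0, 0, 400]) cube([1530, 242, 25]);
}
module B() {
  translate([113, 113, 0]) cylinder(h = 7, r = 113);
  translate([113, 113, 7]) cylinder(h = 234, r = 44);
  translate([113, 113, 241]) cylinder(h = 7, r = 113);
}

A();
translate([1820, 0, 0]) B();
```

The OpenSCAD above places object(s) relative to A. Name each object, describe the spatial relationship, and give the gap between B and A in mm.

The spool's nearest face is 290 mm from the I-beam's +x face.

A is an I-beam. B is a spool. The spool is on the floor beside the I-beam on its +x side. The gap between the spool and the I-beam is 290 mm.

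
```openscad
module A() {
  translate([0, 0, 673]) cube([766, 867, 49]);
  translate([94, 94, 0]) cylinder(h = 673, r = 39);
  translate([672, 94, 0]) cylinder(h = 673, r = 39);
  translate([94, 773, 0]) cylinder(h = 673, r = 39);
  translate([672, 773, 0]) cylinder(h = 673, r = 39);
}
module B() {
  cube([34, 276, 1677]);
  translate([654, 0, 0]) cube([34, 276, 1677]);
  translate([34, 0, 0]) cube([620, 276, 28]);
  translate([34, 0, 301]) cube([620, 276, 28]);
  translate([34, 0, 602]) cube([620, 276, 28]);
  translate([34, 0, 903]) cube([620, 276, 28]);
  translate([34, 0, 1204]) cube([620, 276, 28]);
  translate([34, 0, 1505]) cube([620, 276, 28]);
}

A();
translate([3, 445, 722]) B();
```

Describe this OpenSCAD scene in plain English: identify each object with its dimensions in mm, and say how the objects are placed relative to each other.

A is a table: top 766 mm (x) × 867 mm (y), 49 mm thick, upper face at z = 722 mm, on four round legs of 78 mm diameter, each leg's bounding box inset 55 mm from the nearest pair of top edges, running from z = 0 to the bottom of the top.

B is an open bookshelf. Two side panels, each 34 mm thick, 276 mm deep and 1677 mm tall, stand 688 mm apart (outside-to-outside). Between them sit 6 shelves, each 28 mm thick and 276 mm deep, spanning the full gap between the sides. The bottom shelf rests on the floor (its underside at z = 0) and the clear gap between one shelf's top and the next shelf's underside is 273 mm.

The bookshelf is on top of the table.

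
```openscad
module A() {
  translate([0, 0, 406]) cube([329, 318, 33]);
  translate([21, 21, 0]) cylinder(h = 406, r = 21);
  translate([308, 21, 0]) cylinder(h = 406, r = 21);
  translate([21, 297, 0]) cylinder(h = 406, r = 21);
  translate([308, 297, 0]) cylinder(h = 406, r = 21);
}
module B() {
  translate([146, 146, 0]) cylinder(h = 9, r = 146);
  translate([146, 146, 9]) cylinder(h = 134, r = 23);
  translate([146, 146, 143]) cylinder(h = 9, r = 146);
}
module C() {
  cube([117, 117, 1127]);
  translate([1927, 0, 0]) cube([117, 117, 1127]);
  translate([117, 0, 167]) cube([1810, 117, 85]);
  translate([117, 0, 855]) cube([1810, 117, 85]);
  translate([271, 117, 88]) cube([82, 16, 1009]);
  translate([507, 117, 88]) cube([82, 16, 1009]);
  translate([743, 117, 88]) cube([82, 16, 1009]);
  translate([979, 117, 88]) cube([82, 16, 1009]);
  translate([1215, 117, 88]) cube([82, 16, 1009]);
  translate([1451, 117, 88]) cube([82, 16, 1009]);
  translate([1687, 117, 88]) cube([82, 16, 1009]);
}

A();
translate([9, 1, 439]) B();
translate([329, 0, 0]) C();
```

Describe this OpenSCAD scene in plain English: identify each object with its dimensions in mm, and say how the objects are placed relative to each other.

A is a four-legged stool. The seat is 329×318 mm, 33 mm thick, top at z = 439 mm. It stands on four round legs, each 42 mm in diameter, from z = 0 to the seat underside, each leg's axis is inset half a diameter from the nearest pair of seat edges (so the leg's bounding box is flush with the corner).

B is a spool: two coaxial disc flanges of radius 146 mm and thickness 9 mm, joined by a core cylinder of radius 23 mm and height 134 mm. The lower flange rests on z = 0 and the three cylinders share a vertical axis.

C is a fence section. Two 117×117 mm posts, 1127 mm tall, stand on the floor with a clear span of 1810 mm between their inner faces. Two horizontal rails of 117×85 mm section span the gap between the posts with their undersides at z = 167 mm and z = 855 mm, flush with the posts' −y face. 7 pickets, each 82 mm wide, 16 mm thick and 1009 mm tall, are fixed to the +y face of the rails with their bottoms at z = 88 mm, evenly spaced across the span with equal gaps (rounded down to the nearest mm) at the −x end and between each pair — any rounding remainder accumulates at the +x end.

The spool is on top of the stool. The fence section is against the stool's +x side, with their −y faces flush.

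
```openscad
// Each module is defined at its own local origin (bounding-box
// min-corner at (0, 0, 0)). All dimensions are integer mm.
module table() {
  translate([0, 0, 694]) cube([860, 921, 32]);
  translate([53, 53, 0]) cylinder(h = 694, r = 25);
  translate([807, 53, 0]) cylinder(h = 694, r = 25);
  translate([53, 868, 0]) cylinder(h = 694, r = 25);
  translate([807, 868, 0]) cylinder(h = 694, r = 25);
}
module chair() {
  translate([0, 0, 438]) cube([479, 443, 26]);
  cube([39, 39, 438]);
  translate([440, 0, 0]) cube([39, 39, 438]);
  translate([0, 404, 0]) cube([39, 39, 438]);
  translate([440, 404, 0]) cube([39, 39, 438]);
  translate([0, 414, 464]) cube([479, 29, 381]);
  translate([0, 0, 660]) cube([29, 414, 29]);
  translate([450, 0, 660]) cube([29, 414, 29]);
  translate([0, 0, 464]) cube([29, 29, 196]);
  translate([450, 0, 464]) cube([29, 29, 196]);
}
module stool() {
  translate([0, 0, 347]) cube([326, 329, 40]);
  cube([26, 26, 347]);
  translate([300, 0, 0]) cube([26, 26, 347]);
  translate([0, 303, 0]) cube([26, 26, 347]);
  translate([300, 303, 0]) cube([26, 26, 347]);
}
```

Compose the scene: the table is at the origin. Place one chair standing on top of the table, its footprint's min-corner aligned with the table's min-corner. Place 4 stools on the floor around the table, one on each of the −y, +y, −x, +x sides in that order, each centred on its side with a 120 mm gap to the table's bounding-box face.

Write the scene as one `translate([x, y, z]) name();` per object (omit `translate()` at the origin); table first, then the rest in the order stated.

table();
translate([0, 0, 726]) chair();
translate([267, -449, 0]) stool();
translate([267, 1041, 0]) stool();
translate([-446, 296, 0]) stool();
translate([980, 296, 0]) stool();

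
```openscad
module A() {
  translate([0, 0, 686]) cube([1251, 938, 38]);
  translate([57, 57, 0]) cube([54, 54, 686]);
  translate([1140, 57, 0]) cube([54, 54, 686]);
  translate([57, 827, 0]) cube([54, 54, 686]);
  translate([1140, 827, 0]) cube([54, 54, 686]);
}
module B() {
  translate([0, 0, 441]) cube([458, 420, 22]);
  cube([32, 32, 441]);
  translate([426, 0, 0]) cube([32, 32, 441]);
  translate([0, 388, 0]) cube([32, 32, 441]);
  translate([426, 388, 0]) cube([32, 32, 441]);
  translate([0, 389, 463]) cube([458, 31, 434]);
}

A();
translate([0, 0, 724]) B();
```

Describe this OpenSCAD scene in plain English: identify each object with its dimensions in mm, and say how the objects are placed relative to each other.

A is a table with a 1251×938 mm rectangular top, 38 mm thick, top surface at z = 724 mm, supported by four 54×54 mm square legs, each inset 57 mm from the nearest pair of top edges, running from the floor.

B is a chair: 458×420 mm seat, 22 mm thick, top at z = 463 mm, on four 32 mm square corner legs flush with the seat edges. A 31 mm thick backrest slab spans the full seat width, extending 434 mm above the seat top, its back face flush with the seat's +y edge.

The chair is on top of the table.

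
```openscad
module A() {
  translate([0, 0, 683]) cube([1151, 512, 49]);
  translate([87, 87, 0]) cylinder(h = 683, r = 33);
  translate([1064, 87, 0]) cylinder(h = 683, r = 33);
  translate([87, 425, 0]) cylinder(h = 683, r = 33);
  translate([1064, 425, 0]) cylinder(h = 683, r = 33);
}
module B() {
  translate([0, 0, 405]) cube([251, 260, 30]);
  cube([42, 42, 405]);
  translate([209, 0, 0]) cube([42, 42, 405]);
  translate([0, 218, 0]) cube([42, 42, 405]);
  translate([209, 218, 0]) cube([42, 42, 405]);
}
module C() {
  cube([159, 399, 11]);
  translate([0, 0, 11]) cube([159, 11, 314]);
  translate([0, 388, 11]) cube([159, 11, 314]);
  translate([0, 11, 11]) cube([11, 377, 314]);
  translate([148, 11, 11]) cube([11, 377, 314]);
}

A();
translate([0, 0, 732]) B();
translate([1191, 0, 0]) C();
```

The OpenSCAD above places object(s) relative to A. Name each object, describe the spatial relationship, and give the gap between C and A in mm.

A is a table. B is a stool. C is an open box. The stool is on top of the table. The open box is on the floor beside the table on its +x side. The gap between the open box and the table is 40 mm.

The open box's nearest face is 40 mm from the table's +x face.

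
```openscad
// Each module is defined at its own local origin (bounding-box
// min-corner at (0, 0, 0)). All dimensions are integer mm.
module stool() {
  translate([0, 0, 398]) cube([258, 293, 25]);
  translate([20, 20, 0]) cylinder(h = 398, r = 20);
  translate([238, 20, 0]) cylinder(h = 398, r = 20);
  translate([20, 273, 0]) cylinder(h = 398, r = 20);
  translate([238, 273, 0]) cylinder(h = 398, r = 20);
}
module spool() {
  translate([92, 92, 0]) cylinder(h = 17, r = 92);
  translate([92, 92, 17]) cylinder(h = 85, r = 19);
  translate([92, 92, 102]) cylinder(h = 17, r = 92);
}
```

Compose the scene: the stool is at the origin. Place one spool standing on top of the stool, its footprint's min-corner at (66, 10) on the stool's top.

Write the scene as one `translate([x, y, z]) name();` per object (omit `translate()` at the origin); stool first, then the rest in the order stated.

stool();
translate([66, 10, 423]) spool();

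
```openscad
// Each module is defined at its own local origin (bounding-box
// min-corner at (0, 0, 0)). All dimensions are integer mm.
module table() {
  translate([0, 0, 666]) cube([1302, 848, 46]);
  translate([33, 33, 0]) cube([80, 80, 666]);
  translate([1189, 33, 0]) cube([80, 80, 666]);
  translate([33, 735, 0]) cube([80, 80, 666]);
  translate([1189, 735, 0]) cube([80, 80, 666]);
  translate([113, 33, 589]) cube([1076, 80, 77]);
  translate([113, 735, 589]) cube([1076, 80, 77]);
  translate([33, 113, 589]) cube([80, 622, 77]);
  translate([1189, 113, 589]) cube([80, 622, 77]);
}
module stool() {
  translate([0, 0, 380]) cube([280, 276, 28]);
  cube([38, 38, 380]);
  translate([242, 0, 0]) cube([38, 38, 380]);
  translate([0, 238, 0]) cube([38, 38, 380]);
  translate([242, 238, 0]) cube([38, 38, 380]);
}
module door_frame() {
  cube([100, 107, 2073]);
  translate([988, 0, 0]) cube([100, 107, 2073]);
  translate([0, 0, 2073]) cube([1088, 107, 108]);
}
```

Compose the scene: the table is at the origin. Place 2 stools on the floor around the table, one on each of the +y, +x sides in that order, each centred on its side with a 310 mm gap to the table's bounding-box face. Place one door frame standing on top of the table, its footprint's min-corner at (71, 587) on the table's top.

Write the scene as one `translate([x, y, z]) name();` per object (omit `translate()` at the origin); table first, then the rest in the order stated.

table();
translate([511, 1158, 0]) stool();
translate([1612, 286, 0]) stool();
translate([71, 587, 712]) door_frame();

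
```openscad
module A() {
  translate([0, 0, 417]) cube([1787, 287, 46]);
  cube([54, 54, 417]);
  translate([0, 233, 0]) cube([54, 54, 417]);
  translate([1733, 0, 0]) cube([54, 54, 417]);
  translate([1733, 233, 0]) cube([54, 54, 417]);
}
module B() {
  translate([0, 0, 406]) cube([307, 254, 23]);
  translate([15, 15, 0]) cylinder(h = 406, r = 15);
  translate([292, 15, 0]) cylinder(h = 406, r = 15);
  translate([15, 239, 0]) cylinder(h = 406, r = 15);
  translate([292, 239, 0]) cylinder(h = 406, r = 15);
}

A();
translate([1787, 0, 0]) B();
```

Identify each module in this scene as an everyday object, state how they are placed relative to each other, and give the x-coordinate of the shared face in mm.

A is a bench. B is a stool. The stool is against the bench's +x side, with their −y faces flush. The x-coordinate of the shared face is 1787 mm.

The bench's +x face and the stool's −x face are both at x = 1787 mm.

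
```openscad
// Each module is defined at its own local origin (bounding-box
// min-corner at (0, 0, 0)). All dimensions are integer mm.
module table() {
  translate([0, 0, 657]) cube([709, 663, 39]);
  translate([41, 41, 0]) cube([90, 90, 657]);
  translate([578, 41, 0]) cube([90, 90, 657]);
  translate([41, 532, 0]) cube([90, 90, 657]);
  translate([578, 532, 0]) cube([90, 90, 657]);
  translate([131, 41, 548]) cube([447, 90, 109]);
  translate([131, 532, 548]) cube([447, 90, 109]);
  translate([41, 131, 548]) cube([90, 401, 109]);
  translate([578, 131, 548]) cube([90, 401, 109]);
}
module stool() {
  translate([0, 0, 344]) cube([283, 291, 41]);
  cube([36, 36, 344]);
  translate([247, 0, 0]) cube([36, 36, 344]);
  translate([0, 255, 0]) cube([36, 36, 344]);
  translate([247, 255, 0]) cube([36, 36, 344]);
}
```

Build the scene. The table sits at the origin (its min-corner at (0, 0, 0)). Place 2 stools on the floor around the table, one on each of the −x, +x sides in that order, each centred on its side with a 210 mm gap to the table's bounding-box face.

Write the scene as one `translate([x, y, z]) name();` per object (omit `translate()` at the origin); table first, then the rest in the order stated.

table();
translate([-493, 186, 0]) stool();
translate([919, 186, 0]) stool();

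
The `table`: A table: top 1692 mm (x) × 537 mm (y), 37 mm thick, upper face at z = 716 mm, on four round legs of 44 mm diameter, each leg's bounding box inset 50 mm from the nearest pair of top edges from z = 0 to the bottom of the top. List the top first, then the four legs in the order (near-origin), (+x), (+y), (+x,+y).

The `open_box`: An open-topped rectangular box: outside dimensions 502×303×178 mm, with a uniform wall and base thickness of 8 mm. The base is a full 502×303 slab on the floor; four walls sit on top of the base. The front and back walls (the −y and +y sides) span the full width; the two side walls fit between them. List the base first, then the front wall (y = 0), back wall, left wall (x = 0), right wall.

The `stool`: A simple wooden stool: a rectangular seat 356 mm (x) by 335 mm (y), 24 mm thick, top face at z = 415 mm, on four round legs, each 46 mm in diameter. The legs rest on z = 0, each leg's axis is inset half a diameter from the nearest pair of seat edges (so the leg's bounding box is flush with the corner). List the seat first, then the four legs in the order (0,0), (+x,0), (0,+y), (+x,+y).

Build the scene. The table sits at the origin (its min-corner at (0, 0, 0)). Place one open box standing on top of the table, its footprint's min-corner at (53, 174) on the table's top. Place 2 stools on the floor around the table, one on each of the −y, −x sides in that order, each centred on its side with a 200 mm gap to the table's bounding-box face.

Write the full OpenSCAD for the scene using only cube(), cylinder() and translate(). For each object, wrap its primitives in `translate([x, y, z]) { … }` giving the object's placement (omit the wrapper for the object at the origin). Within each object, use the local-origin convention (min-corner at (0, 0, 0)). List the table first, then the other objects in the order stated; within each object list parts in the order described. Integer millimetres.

translate([0, 0, 679]) cube([1692, 537, 37]);
translate([72, 72, 0]) cylinder(h = 679, r = 22);
translate([1620, 72, 0]) cylinder(h = 679, r = 22);
translate([72, 465, 0]) cylinder(h = 679, r = 22);
translate([1620, 465, 0]) cylinder(h = 679, r = 22);
translate([53, 174, 716]) {
  cube([502, 303, 8]);
  translate([0, 0, 8]) cube([502, 8, 170]);
  translate([0, 295, 8]) cube([502, 8, 170]);
  translate([0, 8, 8]) cube([8, 287, 170]);
  translate([494, 8, 8]) cube([8, 287, 170]);
}
translate([668, -535, 0]) {
  translate([0, 0, 391]) cube([356, 335, 24]);
  translate([23, 23, 0]) cylinder(h = 391, r = 23);
  translate([333, 23, 0]) cylinder(h = 391, r = 23);
  translate([23, 312, 0]) cylinder(h = 391, r = 23);
  translate([333, 312, 0]) cylinder(h = 391, r = 23);
}
translate([-556, 101, 0]) {
  translate([0, 0, 391]) cube([356, 335, 24]);
  translate([23, 23, 0]) cylinder(h = 391, r = 23);
  translate([333, 23, 0]) cylinder(h = 391, r = 23);
  translate([23, 312, 0]) cylinder(h = 391, r = 23);
  translate([333, 312, 0]) cylinder(h = 391, r = 23);
}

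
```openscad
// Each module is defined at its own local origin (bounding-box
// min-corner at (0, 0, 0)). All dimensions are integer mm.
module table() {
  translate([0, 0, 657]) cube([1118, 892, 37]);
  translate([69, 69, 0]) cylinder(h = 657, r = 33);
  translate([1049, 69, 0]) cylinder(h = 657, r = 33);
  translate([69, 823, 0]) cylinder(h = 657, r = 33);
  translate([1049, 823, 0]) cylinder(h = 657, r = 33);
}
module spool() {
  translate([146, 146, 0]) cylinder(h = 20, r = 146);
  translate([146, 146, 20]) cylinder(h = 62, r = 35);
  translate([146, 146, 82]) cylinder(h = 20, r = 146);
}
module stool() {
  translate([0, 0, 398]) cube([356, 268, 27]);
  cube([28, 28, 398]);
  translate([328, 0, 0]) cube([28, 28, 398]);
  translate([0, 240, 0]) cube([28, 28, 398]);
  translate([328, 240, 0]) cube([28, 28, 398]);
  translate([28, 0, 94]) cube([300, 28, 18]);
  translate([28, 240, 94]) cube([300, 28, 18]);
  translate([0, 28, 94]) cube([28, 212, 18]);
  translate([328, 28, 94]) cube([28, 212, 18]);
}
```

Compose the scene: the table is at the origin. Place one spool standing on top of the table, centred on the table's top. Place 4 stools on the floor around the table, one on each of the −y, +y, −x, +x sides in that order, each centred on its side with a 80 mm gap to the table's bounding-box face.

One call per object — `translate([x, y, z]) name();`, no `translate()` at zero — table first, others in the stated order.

table();
translate([413, 300, 694]) spool();
translate([381, -348, 0]) stool();
translate([381, 972, 0]) stool();
translate([-436, 312, 0]) stool();
translate([1198, 312, 0]) stool();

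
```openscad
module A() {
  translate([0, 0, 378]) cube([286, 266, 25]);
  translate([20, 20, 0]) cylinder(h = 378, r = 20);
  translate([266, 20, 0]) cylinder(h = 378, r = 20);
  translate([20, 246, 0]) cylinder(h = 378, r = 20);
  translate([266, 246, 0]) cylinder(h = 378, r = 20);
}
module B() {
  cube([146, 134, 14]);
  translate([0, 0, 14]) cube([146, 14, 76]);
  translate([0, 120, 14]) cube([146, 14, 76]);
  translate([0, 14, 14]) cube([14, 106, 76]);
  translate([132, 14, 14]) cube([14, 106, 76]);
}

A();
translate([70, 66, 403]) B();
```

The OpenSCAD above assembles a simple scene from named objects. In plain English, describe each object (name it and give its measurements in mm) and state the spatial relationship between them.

A is a simple wooden stool: a rectangular seat 286 mm (x) by 266 mm (y), 25 mm thick, top face at z = 403 mm, on four round legs, each 40 mm in diameter. The legs rest on z = 0, each leg's axis is inset half a diameter from the nearest pair of seat edges (so the leg's bounding box is flush with the corner).

B is an open storage box with external size 146×134×90 mm and wall thickness 14 mm (the base is also 14 mm thick). The base covers the whole footprint; the four walls stand on the base, with the y-facing walls full-width and the x-facing walls fitting between their inner faces.

The open box is on top of the stool, centred.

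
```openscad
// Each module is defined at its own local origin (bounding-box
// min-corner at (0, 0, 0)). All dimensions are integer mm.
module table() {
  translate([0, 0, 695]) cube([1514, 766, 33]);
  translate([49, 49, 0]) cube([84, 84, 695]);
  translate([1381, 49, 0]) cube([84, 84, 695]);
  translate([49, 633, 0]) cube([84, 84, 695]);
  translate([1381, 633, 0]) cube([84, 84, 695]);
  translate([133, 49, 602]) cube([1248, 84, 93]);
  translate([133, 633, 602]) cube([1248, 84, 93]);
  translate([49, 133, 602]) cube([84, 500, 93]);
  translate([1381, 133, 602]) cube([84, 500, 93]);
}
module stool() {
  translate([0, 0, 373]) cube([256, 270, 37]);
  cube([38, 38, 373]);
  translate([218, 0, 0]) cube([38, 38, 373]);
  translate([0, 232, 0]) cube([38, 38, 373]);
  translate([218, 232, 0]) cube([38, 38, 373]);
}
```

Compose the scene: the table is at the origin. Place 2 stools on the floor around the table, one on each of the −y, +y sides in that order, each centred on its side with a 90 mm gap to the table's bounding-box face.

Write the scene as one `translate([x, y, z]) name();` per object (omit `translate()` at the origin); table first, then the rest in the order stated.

table();
translate([629, -360, 0]) stool();
translate([629, 856, 0]) stool();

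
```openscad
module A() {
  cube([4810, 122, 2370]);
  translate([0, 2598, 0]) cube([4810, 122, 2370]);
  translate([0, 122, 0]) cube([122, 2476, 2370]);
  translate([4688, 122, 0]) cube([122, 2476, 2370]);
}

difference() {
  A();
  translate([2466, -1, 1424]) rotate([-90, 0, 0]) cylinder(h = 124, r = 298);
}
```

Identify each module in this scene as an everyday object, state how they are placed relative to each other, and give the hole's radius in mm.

A is a house frame. The house frame has a circular hole through its front wall. The hole's radius is 298 mm.

The subtracted cylinder has r = 298 mm.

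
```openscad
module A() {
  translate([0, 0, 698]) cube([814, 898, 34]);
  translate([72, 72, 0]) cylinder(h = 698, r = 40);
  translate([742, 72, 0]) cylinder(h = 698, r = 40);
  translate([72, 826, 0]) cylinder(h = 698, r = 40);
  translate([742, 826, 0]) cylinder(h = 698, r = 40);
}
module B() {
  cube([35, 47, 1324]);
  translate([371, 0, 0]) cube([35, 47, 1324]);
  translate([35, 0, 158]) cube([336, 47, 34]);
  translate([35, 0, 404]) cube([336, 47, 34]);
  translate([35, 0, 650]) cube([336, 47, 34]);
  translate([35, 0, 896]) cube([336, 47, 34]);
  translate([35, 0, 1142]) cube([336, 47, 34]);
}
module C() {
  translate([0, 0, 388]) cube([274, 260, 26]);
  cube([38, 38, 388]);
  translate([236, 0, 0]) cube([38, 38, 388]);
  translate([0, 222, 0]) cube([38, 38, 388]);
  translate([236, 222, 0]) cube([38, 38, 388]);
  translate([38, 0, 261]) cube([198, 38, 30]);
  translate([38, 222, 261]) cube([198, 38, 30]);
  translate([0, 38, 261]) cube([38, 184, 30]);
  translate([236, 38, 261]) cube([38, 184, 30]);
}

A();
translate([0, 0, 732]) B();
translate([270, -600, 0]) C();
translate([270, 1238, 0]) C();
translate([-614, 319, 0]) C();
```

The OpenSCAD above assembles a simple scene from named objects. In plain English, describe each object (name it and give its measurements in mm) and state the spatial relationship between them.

A is a table with a 814×898 mm rectangular top, 34 mm thick, top surface at z = 732 mm, supported by four round legs of 80 mm diameter, each leg's bounding box inset 32 mm from the nearest pair of top edges, running from the floor.

B is a wooden ladder with two side rails of 35×47 mm section and 1324 mm height, set 406 mm apart overall. Between them run 5 rectangular rungs (47 mm deep, 34 mm thick), front faces flush with the rails' −y face. The bottom of the first rung is 158 mm above the floor and each subsequent rung is 246 mm higher than the one below.

C is a four-legged stool. The seat is a 274×260×26 mm slab whose top surface is at z = 414 mm; four square legs, each 38×38 mm in cross-section, run from the floor (z = 0) to the underside of the seat, each flush with a corner of the seat. Four stretchers, 38 mm wide and 30 mm tall, connect adjacent legs with their undersides at z = 261 mm, each running between the inner faces of the legs it joins and aligned with the legs' outer faces on the other axis.

The ladder is on top of the table. Three stools sit around the table at the −y, +y, −x sides.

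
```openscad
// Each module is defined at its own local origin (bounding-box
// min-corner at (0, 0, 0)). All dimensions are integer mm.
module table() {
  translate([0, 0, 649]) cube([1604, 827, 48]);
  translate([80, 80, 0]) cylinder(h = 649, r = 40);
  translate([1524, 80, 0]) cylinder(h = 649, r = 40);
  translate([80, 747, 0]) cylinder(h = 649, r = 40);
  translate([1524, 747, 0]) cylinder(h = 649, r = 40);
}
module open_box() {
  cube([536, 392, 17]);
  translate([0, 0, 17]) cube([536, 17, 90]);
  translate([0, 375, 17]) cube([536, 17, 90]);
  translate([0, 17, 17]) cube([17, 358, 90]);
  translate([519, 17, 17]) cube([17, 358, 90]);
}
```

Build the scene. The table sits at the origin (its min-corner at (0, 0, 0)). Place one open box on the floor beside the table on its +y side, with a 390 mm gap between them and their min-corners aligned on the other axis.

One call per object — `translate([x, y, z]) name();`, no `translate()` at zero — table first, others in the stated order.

table();
translate([0, 1217, 0]) open_box();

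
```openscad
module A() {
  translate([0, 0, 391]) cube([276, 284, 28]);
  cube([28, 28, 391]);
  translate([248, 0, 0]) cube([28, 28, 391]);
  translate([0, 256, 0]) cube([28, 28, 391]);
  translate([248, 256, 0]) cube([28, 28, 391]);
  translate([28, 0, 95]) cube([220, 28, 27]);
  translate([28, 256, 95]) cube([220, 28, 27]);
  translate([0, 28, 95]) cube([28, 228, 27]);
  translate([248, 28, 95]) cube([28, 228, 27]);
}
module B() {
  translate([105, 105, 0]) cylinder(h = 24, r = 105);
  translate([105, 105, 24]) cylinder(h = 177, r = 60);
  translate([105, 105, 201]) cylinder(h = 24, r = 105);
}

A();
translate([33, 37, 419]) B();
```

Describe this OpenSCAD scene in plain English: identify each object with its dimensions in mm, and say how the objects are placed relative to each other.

A is a simple wooden stool: a rectangular seat 276 mm (x) by 284 mm (y), 28 mm thick, top face at z = 419 mm, on four square legs, each 28×28 mm in cross-section. The legs rest on z = 0, each flush with a corner of the seat. Four stretchers, 28 mm wide and 27 mm tall, connect adjacent legs with their undersides at z = 95 mm, each running between the inner faces of the legs it joins and aligned with the legs' outer faces on the other axis.

B is a spool: two coaxial disc flanges of radius 105 mm and thickness 24 mm, joined by a core cylinder of radius 60 mm and height 177 mm. The lower flange rests on z = 0 and the three cylinders share a vertical axis.

The spool is on top of the stool, centred.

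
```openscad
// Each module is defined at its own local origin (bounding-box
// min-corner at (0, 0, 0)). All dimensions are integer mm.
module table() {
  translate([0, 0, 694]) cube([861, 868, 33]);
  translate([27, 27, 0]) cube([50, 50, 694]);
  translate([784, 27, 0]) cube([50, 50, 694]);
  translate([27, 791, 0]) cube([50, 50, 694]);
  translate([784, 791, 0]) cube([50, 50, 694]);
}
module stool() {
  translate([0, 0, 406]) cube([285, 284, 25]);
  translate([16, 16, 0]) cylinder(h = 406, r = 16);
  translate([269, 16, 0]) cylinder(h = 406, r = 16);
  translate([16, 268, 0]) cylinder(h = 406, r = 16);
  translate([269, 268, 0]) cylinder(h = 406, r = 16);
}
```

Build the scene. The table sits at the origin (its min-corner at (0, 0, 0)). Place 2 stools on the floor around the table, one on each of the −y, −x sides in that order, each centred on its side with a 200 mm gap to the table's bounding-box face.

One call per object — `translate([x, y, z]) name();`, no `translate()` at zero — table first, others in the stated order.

table();
translate([288, -484, 0]) stool();
translate([-485, 292, 0]) stool();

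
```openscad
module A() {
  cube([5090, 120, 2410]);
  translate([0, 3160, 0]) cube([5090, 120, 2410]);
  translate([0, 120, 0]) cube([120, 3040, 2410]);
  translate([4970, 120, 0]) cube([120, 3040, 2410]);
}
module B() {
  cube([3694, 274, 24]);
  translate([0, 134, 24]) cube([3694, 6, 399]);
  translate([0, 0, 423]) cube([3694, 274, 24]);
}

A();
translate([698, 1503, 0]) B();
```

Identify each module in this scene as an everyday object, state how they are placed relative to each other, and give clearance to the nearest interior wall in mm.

Clearances: x = 578, y = 1383; minimum 578 mm.

A is a house frame. B is an I-beam. The I-beam sits inside the house frame, centred. The clearance to the nearest interior wall is 578 mm.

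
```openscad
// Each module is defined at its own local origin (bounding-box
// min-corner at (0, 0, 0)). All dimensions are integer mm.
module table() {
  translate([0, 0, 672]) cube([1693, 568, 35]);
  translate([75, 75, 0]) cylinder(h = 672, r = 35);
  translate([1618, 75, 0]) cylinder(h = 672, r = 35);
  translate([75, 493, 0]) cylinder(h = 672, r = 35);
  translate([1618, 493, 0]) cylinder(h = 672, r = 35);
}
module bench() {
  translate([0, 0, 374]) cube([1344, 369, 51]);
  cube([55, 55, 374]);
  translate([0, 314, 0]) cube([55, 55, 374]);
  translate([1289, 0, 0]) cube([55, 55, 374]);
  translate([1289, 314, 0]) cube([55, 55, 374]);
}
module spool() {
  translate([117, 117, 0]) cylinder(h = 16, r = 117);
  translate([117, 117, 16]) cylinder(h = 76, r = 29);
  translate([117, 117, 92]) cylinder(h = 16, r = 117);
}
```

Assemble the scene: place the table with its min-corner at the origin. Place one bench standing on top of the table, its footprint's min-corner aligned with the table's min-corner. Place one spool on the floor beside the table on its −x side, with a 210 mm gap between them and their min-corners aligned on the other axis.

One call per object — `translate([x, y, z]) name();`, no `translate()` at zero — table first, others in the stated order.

table();
translate([0, 0, 707]) bench();
translate([-444, 0, 0]) spool();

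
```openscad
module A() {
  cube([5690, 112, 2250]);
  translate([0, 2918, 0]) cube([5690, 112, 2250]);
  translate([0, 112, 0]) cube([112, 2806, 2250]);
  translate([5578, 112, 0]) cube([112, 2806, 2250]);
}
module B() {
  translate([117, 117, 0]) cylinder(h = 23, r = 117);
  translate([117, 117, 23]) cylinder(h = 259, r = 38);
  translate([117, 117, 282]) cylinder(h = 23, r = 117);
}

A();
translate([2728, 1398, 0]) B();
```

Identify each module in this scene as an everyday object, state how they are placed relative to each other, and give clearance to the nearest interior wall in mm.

Clearances: x = 2616, y = 1286; minimum 1286 mm.

A is a house frame. B is a spool. The spool sits inside the house frame, centred. The clearance to the nearest interior wall is 1286 mm.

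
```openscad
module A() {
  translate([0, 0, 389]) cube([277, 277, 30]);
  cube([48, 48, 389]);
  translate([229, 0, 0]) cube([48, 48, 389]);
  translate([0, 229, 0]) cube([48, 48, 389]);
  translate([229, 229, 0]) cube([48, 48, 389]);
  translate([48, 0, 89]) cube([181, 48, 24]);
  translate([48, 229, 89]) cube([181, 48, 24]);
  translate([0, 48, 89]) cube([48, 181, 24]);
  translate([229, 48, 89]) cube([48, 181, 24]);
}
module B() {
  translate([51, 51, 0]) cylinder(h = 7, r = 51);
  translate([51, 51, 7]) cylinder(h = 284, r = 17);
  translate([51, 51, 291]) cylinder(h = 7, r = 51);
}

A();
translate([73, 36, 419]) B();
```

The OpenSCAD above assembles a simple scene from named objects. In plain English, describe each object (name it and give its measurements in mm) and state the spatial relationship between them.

A is a four-legged stool. The seat is 277×277 mm, 30 mm thick, top at z = 419 mm. It stands on four square legs, each 48×48 mm in cross-section, from z = 0 to the seat underside, each flush with a corner of the seat. Four stretchers, 48 mm wide and 24 mm tall, connect adjacent legs with their undersides at z = 89 mm, each running between the inner faces of the legs it joins and aligned with the legs' outer faces on the other axis.

B is a spool: two coaxial disc flanges of radius 51 mm and thickness 7 mm, joined by a core cylinder of radius 17 mm and height 284 mm. The lower flange rests on z = 0 and the three cylinders share a vertical axis.

The spool is on top of the stool.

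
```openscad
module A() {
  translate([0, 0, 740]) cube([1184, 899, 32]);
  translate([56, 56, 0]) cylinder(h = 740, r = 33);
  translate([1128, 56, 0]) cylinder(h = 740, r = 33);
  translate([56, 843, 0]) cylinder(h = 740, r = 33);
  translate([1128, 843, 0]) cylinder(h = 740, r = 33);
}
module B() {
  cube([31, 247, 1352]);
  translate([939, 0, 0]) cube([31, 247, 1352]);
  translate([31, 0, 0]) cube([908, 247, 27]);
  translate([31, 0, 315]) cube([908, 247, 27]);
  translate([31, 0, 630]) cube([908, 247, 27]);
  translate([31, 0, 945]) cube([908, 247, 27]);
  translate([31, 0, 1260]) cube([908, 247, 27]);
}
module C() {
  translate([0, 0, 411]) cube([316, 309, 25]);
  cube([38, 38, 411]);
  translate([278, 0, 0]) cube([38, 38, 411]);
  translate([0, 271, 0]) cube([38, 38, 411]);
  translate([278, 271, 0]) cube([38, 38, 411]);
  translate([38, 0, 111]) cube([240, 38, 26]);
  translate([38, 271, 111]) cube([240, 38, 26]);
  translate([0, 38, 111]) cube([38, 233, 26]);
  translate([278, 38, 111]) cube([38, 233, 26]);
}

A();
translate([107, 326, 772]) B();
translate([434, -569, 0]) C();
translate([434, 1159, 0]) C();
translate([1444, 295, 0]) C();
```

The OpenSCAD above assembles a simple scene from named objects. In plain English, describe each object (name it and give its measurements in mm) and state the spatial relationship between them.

A is a table: top 1184 mm (x) × 899 mm (y), 32 mm thick, upper face at z = 772 mm, on four round legs of 66 mm diameter, each leg's bounding box inset 23 mm from the nearest pair of top edges, running from z = 0 to the bottom of the top.

B is a bookshelf 970 mm wide overall, 247 mm deep and 1352 mm tall. The two sides are 31 mm thick vertical panels. 5 horizontal shelves of 27 mm thickness span between the inner faces of the sides; the lowest shelf sits on the floor and shelves are stacked with a clear vertical gap of 288 mm between each pair.

C is a four-legged stool. The seat is 316×309 mm, 25 mm thick, top at z = 436 mm. It stands on four square legs, each 38×38 mm in cross-section, from z = 0 to the seat underside, each flush with a corner of the seat. Four stretchers, 38 mm wide and 26 mm tall, connect adjacent legs with their undersides at z = 111 mm, each running between the inner faces of the legs it joins and aligned with the legs' outer faces on the other axis.

The bookshelf is on top of the table, centred. Three stools sit around the table at the −y, +y, +x sides.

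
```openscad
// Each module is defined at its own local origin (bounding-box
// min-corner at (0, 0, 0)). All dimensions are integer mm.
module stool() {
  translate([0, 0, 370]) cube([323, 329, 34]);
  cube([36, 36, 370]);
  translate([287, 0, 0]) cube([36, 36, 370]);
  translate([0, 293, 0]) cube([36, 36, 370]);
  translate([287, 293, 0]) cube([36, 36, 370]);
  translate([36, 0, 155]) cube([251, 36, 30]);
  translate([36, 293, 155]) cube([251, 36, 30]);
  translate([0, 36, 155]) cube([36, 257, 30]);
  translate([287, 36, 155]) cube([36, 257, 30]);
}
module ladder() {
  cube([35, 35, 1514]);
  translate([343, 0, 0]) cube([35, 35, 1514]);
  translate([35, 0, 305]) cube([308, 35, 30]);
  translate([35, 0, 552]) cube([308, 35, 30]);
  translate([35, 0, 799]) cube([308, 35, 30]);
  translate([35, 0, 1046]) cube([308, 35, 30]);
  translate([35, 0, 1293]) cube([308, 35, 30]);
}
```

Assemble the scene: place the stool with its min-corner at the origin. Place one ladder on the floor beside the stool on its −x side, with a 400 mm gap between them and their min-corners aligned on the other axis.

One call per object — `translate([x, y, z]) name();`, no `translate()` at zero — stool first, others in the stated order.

stool();
translate([-778, 0, 0]) ladder();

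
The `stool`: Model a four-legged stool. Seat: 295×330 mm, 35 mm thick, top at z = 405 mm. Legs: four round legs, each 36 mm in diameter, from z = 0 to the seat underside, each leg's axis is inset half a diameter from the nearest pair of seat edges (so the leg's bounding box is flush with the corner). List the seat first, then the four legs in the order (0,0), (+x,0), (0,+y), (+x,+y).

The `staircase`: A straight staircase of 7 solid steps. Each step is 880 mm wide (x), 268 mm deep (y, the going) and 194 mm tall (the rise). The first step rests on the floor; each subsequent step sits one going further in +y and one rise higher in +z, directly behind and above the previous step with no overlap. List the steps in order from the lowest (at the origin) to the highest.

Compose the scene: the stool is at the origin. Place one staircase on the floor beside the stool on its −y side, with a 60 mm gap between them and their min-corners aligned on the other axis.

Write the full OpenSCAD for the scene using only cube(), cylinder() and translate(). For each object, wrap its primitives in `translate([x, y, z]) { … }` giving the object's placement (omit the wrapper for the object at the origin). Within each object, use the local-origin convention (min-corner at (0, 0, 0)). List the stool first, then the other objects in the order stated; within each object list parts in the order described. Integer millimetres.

translate([0, 0, 370]) cube([295, 330, 35]);
translate([18, 18, 0]) cylinder(h = 370, r = 18);
translate([277, 18, 0]) cylinder(h = 370, r = 18);
translate([18, 312, 0]) cylinder(h = 370, r = 18);
translate([277, 312, 0]) cylinder(h = 370, r = 18);
translate([0, -1936, 0]) {
  cube([880, 268, 194]);
  translate([0, 268, 194]) cube([880, 268, 194]);
  translate([0, 536, 388]) cube([880, 268, 194]);
  translate([0, 804, 582]) cube([880, 268, 194]);
  translate([0, 1072, 776]) cube([880, 268, 194]);
  translate([0, 1340, 970]) cube([880, 268, 194]);
  translate([0, 1608, 1164]) cube([880, 268, 194]);
}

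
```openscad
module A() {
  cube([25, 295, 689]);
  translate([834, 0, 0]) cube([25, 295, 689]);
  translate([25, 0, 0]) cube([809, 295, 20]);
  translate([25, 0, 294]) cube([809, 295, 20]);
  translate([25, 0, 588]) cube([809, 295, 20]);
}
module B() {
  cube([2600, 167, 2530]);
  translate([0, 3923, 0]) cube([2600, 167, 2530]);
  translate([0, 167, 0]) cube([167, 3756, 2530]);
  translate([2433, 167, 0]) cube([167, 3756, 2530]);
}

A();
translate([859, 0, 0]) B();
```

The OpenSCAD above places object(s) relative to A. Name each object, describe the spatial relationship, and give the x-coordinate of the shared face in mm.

The bookshelf's +x face and the house frame's −x face are both at x = 859 mm.

A is a bookshelf. B is a house frame. The house frame is against the bookshelf's +x side, with their −y faces flush. The x-coordinate of the shared face is 859 mm.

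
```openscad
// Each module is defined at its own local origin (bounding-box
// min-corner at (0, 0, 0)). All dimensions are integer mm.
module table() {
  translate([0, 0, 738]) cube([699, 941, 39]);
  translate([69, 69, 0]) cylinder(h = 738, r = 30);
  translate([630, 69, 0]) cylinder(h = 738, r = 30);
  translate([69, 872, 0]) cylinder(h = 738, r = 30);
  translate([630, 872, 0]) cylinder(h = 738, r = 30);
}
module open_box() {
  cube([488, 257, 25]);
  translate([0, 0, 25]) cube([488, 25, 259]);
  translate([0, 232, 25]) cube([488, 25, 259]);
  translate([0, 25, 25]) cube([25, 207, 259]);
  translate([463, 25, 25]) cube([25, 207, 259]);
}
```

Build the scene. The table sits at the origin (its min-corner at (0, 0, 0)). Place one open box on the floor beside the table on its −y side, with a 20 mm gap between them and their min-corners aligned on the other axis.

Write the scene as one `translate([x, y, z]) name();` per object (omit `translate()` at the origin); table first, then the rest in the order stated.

table();
translate([0, -277, 0]) open_box();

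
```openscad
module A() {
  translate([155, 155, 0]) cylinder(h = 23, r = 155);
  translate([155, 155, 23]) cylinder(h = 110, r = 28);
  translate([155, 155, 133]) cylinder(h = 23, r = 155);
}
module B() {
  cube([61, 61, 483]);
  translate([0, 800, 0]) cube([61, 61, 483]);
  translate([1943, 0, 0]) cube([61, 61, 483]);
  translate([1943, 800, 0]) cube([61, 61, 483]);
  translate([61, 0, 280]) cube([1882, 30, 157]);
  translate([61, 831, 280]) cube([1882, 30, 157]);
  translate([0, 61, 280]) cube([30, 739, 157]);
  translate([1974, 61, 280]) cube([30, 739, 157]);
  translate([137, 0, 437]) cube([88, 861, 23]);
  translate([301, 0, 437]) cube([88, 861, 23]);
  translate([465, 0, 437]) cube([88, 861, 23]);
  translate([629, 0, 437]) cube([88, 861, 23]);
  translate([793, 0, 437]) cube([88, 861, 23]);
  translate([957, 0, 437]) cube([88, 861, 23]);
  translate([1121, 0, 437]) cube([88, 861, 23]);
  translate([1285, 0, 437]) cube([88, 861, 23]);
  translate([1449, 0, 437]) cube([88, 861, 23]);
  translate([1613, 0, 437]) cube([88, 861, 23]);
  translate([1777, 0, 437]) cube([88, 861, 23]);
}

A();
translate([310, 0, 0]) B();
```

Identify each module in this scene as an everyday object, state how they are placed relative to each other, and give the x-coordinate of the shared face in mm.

The spool's +x face and the bed frame's −x face are both at x = 310 mm.

A is a spool. B is a bed frame. The bed frame is against the spool's +x side, with their −y faces flush. The x-coordinate of the shared face is 310 mm.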